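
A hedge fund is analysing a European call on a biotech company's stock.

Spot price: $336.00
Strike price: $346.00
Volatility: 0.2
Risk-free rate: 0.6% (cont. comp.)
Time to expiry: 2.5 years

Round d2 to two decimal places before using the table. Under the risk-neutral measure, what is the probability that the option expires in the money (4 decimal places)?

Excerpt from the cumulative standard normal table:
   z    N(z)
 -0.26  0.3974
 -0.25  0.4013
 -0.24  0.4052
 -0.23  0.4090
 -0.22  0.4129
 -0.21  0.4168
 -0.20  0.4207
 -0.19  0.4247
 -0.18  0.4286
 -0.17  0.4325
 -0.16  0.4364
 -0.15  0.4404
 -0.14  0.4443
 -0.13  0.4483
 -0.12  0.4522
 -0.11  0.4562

0.4207

σ√T = 0.2·√2.5 = 0.3162
d₁ = [ln(336/346) + (0.006 + 0.2²/2)·2.5] / 0.3162 = [-0.0293 + 0.0650] / 0.3162 = 0.1128 which rounds to 0.11
d₂ = d₁ − σ√T = 0.1128 − 0.3162 = -0.2034 which rounds to -0.20
Pr(exercise) under Q = N(d₂) = 0.4207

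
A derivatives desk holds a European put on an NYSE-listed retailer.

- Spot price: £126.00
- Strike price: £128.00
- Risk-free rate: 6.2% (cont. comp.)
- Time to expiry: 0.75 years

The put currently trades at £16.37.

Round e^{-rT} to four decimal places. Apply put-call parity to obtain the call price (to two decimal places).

£20.18

exp(−rT) = exp(−0.062·0.75) = 0.9546
Put-call parity: C − P = S − K·e^(−rT) = 126 − 128·0.9546 = 126 − 122.1888 = 3.8112
C = P + (C − P) = 16.37 + (3.8112) = 20.1812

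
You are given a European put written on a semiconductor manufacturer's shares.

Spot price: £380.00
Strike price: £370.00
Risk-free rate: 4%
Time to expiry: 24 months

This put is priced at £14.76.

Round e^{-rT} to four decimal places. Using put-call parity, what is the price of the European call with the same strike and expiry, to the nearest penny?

£53.21

exp(−rT) = exp(−0.04·2) = 0.9231
Put-call parity: C − P = S − K·e^(−rT) = 380 − 370·0.9231 = 380 − 341.5470 = 38.4530
C = P + (C − P) = 14.76 + (38.4530) = 53.2130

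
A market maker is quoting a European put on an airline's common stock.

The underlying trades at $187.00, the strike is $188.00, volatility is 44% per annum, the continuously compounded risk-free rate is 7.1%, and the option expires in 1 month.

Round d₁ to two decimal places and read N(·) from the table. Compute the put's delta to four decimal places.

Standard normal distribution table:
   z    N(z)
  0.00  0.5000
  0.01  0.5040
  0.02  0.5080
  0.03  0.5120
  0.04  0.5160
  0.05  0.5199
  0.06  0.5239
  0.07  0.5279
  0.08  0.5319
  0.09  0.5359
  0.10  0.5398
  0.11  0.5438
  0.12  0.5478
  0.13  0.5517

-0.4721

σ√T = 0.44·√0.08333 = 0.1270
d₁ = [ln(187/188) + (0.071 + 0.44²/2)·0.08333] / 0.1270 = [-0.0053 + 0.0140] / 0.1270 = 0.0681 → 0.07
N(d₁) = N(0.07) = 0.5279
Δ_put = N(d₁) − 1 = 0.5279 − 1 = -0.4721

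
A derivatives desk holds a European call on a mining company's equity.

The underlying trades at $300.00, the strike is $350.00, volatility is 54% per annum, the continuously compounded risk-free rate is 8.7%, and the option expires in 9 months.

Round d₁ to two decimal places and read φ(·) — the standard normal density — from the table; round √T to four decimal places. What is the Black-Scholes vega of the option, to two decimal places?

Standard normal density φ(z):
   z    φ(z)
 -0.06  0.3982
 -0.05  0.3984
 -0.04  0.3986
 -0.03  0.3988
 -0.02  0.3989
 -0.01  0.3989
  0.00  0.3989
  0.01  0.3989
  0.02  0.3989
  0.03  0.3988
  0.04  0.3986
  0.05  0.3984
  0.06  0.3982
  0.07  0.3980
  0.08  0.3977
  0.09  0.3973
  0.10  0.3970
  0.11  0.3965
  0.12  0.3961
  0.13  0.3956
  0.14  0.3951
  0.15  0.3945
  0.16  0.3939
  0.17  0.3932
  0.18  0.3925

103.56

T = 0.75;  σ√T = 0.4677
d₁ = [ln(300/350) + (0.087 + ½·0.54²)·0.75] / (σ√T) = (-0.1542 + 0.1746) / 0.4677 = 0.0437 ⇒ 0.04
√T = √0.75 = 0.8660
φ(d₁) = φ(0.04) = 0.3986
vega = S·φ(d₁)·√T = 300·0.3986·0.8660 = 103.5563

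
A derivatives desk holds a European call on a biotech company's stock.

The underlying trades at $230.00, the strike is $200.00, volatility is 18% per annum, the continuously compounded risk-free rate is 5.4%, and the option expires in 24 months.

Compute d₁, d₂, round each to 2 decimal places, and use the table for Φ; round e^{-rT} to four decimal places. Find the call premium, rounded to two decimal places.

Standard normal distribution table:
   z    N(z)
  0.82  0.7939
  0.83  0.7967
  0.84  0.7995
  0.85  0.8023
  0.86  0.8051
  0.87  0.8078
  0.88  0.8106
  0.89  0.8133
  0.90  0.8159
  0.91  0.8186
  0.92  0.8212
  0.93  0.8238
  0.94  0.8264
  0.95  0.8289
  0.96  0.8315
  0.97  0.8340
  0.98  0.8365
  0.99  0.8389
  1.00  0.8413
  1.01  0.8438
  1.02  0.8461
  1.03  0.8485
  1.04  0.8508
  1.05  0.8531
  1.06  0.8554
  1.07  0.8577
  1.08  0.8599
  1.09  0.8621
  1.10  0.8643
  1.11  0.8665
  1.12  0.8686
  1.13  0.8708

σ√T = 0.18·√2 = 0.2546
ln(S/K) + (r + σ²/2)T = ln(230/200) + (0.054 + 0.18²/2)·2 = 0.1398 + 0.1404 = 0.2802
d₁ = 0.2802 / 0.2546 = 1.1006 ⇒ 1.10
d₂ = d₁ − σ√T = 1.1006 − 0.2546 = 0.8460 ⇒ 0.85
exp(−rT) = exp(−0.054·2) = 0.8976
N(d₁) = N(1.10) = 0.8643;  N(d₂) = N(0.85) = 0.8023
C = 230·0.8643 − 200·0.8976·0.8023 = 198.7890 − 144.0289 = 54.7601

$54.76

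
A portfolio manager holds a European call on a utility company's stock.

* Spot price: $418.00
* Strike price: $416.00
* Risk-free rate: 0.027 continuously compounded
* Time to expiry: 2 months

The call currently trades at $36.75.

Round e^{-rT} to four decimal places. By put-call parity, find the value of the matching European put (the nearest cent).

e^(−rT) = e^(−0.027·0.1667) = 0.9955
Put-call parity: C − P = S − K·e^(−rT) = 418 − 416·0.9955 = 418 − 414.1280 = 3.8720
P = C − (C − P) = 36.75 − (3.8720) = 32.8780

$32.88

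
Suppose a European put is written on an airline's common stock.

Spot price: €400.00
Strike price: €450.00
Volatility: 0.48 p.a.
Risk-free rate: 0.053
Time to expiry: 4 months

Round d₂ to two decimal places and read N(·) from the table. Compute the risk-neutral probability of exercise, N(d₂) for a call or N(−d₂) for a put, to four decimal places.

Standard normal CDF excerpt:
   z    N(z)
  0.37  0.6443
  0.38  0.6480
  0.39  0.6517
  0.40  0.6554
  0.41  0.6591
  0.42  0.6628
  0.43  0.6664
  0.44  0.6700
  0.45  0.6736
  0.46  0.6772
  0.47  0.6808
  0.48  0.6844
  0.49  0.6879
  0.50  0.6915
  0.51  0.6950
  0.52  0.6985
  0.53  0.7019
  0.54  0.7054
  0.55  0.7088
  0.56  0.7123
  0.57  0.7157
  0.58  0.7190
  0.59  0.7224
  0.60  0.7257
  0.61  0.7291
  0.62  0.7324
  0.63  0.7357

0.6915

T = 0.3333;  σ√T = 0.2771
d₁ = [ln(400/450) + (0.053 + ½·0.48²)·0.3333] / (σ√T) = (-0.1178 + 0.0561) / 0.2771 = -0.2227 → -0.22
d₂ = -0.2227 − 0.2771 = -0.4998 → -0.50
Risk-neutral Pr[S_T < K] = N(−d₂) = N(0.50) = 0.6915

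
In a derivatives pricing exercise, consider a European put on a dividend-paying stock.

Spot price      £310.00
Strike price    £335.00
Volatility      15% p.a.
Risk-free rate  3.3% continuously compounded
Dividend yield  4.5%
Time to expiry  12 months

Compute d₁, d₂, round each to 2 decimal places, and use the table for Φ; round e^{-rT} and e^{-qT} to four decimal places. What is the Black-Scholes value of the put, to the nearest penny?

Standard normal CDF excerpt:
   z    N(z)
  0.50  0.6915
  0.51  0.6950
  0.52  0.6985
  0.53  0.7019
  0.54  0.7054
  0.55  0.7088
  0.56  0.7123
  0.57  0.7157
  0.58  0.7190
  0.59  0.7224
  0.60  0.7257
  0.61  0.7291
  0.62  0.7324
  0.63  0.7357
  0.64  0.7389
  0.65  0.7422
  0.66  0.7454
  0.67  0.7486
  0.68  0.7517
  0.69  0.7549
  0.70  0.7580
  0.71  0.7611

£35.62

σ√T = 0.15·√1 = 0.1500
d₁ = [ln(310/335) + (0.033 − 0.045 + 0.15²/2)·1] / 0.1500 = [-0.0776 − 0.0007] / 0.1500 = -0.5221 → -0.52
d₂ = d₁ − σ√T = -0.5221 − 0.1500 = -0.6721 → -0.67
exp(−qT) = exp(−0.045·1) = 0.9560;  exp(−rT) = exp(−0.033·1) = 0.9675
N(−d₂) = N(0.67) = 0.7486;  N(−d₁) = N(0.52) = 0.6985
P = 335·0.9675·0.7486 − 310·0.9560·0.6985 = 242.6306 − 207.0075 = 35.6232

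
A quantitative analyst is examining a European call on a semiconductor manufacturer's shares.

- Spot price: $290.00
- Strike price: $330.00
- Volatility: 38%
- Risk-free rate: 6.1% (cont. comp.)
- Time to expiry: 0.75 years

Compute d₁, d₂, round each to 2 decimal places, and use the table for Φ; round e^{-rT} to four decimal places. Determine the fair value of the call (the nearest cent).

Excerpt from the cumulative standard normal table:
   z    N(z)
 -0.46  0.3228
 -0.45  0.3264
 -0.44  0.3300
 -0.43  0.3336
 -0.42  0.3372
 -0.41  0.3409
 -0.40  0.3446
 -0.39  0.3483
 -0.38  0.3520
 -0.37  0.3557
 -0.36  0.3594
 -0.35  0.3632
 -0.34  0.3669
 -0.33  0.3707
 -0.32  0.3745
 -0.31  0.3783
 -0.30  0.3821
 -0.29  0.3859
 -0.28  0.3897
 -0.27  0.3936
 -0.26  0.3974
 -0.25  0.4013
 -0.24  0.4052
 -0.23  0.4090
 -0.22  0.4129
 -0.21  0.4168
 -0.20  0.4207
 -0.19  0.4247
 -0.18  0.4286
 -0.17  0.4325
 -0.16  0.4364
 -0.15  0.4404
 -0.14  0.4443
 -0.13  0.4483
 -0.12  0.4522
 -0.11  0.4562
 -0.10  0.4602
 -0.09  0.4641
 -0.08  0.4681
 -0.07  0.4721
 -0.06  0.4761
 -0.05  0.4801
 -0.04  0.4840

$28.29

σ√T = 0.38 × 0.8660 = 0.3291
d₁ = [ln(290/330) + (0.061 + ½·0.38²)·0.75] / (σ√T) = (-0.1292 + 0.0999) / 0.3291 = -0.0891 → -0.09
d₂ = -0.0891 − 0.3291 = -0.4182 → -0.42
e^(−rT) = e^(−0.061·0.75) = 0.9553
N(d₁) = N(-0.09) = 0.4641;  N(d₂) = N(-0.42) = 0.3372
C = 290·0.4641 − 330·0.9553·0.3372 = 134.5890 − 106.3020 = 28.2870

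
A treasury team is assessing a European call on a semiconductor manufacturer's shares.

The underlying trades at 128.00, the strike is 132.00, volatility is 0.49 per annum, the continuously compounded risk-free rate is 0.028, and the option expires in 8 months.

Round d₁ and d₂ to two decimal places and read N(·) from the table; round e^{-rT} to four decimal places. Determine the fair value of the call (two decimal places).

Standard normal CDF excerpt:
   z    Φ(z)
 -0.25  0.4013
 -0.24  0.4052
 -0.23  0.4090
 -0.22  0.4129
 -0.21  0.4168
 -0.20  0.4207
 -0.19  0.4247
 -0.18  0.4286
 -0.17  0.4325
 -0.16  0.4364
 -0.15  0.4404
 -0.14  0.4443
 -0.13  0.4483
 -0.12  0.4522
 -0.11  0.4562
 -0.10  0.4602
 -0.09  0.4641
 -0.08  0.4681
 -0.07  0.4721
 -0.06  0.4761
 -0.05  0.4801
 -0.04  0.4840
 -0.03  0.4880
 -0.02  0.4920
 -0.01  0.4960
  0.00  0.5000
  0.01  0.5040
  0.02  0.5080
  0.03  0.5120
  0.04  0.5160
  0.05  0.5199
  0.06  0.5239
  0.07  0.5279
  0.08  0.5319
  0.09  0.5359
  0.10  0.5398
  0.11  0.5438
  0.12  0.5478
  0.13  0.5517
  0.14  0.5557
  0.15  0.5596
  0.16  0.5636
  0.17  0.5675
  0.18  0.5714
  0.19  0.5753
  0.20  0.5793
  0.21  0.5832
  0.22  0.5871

σ√T = 0.49 × 0.8165 = 0.4001
d₁ = [ln(128/132) + (0.028 + ½·0.49²)·0.6667] / (σ√T) = (-0.0308 + 0.0987) / 0.4001 = 0.1698 which rounds to 0.17
d₂ = 0.1698 − 0.4001 = -0.2303 which rounds to -0.23
exp(−rT) = exp(−0.028·0.6667) = 0.9815
C = 128·N(0.17) − 132·0.9815·N(-0.23) = 128·0.5675 − 132·0.9815·0.4090 = 72.6400 − 52.9892 = 19.6508

19.65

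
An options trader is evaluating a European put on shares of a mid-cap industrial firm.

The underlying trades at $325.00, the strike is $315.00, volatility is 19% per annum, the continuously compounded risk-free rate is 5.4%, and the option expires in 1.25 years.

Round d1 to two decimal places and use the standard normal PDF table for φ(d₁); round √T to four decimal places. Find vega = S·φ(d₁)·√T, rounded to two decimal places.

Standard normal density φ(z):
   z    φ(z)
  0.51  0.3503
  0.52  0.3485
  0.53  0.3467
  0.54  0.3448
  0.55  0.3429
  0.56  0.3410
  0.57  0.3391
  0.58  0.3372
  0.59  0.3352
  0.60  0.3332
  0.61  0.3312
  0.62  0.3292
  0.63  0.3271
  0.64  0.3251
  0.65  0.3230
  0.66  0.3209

123.21

σ√T = 0.19·√1.25 = 0.2124
d₁ = [ln(325/315) + (0.054 + ½·0.19²)·1.25] / (σ√T) = (0.0313 + 0.0901) / 0.2124 = 0.5711 which rounds to 0.57
√T = √1.25 = 1.1180
φ(d₁) = φ(0.57) = 0.3391
vega = S·φ(d₁)·√T = 325·0.3391·1.1180 = 123.2120
(Vega is the same for a European call and put with the same parameters.)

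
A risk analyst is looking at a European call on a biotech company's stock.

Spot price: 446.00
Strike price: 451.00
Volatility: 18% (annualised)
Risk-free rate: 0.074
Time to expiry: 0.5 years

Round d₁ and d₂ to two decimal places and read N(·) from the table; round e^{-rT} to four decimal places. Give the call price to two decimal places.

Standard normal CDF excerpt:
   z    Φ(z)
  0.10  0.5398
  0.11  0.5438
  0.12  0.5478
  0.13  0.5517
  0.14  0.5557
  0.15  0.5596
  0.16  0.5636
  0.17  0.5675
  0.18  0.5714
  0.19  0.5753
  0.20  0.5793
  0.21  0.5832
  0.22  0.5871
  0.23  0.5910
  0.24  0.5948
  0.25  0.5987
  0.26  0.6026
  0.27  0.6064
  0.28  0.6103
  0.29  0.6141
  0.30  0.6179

σ√T = 0.18·√0.5 = 0.1273
d₁ = [ln(446/451) + (0.074 + 0.18²/2)·0.5] / 0.1273 = [-0.0111 + 0.0451] / 0.1273 = 0.2667 ⇒ 0.27
d₂ = d₁ − σ√T = 0.2667 − 0.1273 = 0.1395 ⇒ 0.14
e^(−rT) = e^(−0.074·0.5) = 0.9637
N(d₁) = N(0.27) = 0.6064;  N(d₂) = N(0.14) = 0.5557
C = 446·0.6064 − 451·0.9637·0.5557 = 270.4544 − 241.5232 = 28.9312

28.93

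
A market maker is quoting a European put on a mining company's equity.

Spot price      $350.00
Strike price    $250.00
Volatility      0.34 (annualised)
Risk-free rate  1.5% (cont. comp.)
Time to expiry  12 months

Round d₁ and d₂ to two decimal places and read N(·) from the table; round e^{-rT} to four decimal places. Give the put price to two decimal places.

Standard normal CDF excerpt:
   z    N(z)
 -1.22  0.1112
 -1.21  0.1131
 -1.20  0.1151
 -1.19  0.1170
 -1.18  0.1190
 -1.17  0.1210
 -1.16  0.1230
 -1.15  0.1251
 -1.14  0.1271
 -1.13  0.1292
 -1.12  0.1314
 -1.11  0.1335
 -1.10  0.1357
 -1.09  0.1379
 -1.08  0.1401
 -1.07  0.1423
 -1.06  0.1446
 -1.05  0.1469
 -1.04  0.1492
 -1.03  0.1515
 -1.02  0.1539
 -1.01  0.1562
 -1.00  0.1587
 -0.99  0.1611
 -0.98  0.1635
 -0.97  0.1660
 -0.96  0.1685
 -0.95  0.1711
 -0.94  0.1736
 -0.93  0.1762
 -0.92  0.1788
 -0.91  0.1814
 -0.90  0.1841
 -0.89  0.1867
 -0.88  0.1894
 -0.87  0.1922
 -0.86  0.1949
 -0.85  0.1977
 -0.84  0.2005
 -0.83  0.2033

σ√T = 0.34·√1 = 0.3400
ln(S/K) + (r + σ²/2)T = ln(350/250) + (0.015 + 0.34²/2)·1 = 0.3365 + 0.0728 = 0.4093
d₁ = 0.4093 / 0.3400 = 1.2037 which rounds to 1.20
d₂ = d₁ − σ√T = 1.2037 − 0.3400 = 0.8637 which rounds to 0.86
exp(−rT) = exp(−0.015·1) = 0.9851
P = 250·0.9851·N(-0.86) − 350·N(-1.20) = 250·0.9851·0.1949 − 350·0.1151 = 47.9990 − 40.2850 = 7.7140

$7.71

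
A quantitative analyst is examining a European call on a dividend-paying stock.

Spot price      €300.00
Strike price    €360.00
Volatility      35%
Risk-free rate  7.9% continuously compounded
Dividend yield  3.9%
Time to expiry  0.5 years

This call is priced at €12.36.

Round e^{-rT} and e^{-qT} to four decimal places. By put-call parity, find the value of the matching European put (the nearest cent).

exp(−qT) = exp(−0.039·0.5) = 0.9807;  exp(−rT) = exp(−0.079·0.5) = 0.9613
Put-call parity: C − P = S·e^(−qT) − K·e^(−rT) = 300·0.9807 − 360·0.9613 = 294.2100 − 346.0680 = -51.8580
P = C − (C − P) = 12.36 − (-51.8580) = 64.2180

€64.22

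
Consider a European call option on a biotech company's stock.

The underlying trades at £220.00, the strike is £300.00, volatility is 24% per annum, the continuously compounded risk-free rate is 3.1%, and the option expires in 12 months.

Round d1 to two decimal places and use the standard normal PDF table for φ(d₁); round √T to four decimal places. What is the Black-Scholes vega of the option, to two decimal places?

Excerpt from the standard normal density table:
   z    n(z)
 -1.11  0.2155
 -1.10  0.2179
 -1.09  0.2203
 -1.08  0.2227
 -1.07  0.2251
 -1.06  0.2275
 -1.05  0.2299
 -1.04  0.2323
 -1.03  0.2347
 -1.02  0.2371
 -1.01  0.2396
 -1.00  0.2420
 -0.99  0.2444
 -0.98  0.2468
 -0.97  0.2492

51.11

T = 1;  σ√T = 0.2400
d₁ = [ln(220/300) + (0.031 + 0.24²/2)·1] / 0.2400 = [-0.3102 + 0.0598] / 0.2400 = -1.0431 → -1.04
√T = √1 = 1.0000
φ(d₁) = φ(-1.04) = 0.2323
vega = S·φ(d₁)·√T = 220·0.2323·1.0000 = 51.1060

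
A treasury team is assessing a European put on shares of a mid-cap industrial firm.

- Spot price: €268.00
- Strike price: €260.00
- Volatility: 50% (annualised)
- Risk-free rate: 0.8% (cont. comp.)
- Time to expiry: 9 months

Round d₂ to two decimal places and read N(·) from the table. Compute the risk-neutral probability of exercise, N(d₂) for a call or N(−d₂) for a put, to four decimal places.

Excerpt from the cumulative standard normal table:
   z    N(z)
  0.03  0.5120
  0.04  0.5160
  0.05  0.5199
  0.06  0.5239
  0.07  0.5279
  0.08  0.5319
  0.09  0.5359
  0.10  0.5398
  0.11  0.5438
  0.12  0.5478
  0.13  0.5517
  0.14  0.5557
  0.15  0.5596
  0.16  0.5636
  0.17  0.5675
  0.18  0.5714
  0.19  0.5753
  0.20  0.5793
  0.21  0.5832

σ√T = 0.5·√0.75 = 0.4330
d₁ = [ln(268/260) + (0.008 + 0.5²/2)·0.75] / 0.4330 = [0.0303 + 0.0998] / 0.4330 = 0.3003 ≈ 0.30
d₂ = d₁ − σ√T = 0.3003 − 0.4330 = -0.1327 ≈ -0.13
Pr(exercise) under Q = N(−d₂) = N(0.13) = 0.5517

0.5517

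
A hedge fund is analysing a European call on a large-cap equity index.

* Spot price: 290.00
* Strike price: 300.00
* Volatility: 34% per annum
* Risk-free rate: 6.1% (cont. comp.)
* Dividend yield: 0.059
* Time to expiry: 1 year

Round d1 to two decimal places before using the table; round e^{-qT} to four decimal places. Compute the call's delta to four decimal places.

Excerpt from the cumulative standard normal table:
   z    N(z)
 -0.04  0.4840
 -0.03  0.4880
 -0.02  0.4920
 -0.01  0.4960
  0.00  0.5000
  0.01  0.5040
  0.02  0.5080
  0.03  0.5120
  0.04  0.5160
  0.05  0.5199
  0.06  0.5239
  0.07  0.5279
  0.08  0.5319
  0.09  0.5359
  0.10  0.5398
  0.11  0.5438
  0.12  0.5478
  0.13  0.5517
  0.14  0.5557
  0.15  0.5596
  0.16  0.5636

σ√T = 0.34·√1 = 0.3400
d₁ = [ln(290/300) + (0.061 − 0.059 + 0.34²/2)·1] / 0.3400 = [-0.0339 + 0.0598] / 0.3400 = 0.0762 → 0.08
N(d₁) = N(0.08) = 0.5319
Δ_call = exp(−qT)·N(d₁) = 0.9427·0.5319 = 0.5014

0.5014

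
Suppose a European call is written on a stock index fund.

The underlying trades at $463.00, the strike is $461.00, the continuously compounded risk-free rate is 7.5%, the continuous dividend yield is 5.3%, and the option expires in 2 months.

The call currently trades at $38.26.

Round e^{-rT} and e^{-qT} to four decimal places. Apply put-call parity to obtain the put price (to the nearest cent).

$34.62

e^(−qT) = e^(−0.053·0.1667) = 0.9912;  e^(−rT) = e^(−0.075·0.1667) = 0.9876
Put-call parity: C − P = S·e^(−qT) − K·e^(−rT) = 463·0.9912 − 461·0.9876 = 458.9256 − 455.2836 = 3.6420
P = C − (C − P) = 38.26 − (3.6420) = 34.6180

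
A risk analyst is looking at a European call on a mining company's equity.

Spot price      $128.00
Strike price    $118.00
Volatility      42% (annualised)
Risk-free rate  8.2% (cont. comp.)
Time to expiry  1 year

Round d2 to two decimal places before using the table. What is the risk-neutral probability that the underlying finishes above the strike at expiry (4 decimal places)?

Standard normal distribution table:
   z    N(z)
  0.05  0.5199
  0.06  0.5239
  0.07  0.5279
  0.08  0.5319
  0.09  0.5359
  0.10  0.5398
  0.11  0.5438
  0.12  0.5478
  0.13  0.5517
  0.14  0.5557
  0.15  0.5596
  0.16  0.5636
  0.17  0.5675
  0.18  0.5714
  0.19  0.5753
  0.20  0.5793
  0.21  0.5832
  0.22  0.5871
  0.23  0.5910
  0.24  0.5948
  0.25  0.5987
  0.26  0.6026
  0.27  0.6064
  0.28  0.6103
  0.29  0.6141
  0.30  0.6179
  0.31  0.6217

T = 1;  σ√T = 0.4200
ln(S/K) + (r + σ²/2)T = ln(128/118) + (0.082 + 0.42²/2)·1 = 0.0813 + 0.1702 = 0.2515
d₁ = 0.2515 / 0.4200 = 0.5989 which rounds to 0.60
d₂ = d₁ − σ√T = 0.5989 − 0.4200 = 0.1789 which rounds to 0.18
Pr(exercise) under Q = N(d₂) = 0.5714

0.5714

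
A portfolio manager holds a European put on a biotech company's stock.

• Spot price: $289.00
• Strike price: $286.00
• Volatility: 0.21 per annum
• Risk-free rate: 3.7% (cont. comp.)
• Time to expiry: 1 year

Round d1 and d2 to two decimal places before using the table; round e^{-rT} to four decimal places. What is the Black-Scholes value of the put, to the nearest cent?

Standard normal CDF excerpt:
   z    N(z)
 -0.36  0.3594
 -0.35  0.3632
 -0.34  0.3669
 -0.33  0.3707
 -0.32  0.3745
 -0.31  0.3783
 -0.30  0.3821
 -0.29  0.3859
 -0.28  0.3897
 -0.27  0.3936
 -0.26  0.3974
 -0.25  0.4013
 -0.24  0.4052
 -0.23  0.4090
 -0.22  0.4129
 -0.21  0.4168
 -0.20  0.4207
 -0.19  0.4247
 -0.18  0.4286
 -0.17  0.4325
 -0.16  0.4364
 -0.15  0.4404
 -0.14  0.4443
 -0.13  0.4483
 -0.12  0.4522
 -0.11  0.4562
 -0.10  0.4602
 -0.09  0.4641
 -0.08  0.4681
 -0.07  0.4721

σ√T = 0.21·√1 = 0.2100
d₁ = [ln(289/286) + (0.037 + ½·0.21²)·1] / (σ√T) = (0.0104 + 0.0590) / 0.2100 = 0.3309 which rounds to 0.33
d₂ = 0.3309 − 0.2100 = 0.1209 which rounds to 0.12
e^(−rT) = e^(−0.037·1) = 0.9637
P = 286·0.9637·N(-0.12) − 289·N(-0.33) = 286·0.9637·0.4522 − 289·0.3707 = 124.6346 − 107.1323 = 17.5023

$17.50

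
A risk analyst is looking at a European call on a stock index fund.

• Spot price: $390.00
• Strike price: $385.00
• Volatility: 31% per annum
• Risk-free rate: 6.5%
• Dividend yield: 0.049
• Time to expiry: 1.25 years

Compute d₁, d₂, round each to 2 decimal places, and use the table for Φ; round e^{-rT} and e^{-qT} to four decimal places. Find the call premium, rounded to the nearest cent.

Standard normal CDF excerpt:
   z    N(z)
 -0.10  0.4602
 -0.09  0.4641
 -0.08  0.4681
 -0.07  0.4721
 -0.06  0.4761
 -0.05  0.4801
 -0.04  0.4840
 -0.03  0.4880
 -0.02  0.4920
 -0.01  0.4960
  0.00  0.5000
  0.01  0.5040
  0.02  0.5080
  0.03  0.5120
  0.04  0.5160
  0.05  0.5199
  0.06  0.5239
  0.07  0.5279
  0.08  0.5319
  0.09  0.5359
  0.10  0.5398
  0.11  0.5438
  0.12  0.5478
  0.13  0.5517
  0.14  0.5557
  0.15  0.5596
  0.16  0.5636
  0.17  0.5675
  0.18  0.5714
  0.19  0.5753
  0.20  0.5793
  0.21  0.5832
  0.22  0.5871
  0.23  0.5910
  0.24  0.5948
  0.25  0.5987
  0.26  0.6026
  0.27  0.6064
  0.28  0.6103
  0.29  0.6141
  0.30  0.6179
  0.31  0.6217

$56.29

σ√T = 0.31 × 1.1180 = 0.3466
ln(S/K) + (r − q + σ²/2)T = ln(390/385) + (0.065 − 0.049 + 0.31²/2)·1.25 = 0.0129 + 0.0801 = 0.0930
d₁ = 0.0930 / 0.3466 = 0.2682 ⇒ 0.27
d₂ = d₁ − σ√T = 0.2682 − 0.3466 = -0.0784 ⇒ -0.08
exp(−qT) = exp(−0.049·1.25) = 0.9406;  exp(−rT) = exp(−0.065·1.25) = 0.9220
N(d₁) = N(0.27) = 0.6064;  N(d₂) = N(-0.08) = 0.4681
C = 390·0.9406·0.6064 − 385·0.9220·0.4681 = 222.4481 − 166.1615 = 56.2867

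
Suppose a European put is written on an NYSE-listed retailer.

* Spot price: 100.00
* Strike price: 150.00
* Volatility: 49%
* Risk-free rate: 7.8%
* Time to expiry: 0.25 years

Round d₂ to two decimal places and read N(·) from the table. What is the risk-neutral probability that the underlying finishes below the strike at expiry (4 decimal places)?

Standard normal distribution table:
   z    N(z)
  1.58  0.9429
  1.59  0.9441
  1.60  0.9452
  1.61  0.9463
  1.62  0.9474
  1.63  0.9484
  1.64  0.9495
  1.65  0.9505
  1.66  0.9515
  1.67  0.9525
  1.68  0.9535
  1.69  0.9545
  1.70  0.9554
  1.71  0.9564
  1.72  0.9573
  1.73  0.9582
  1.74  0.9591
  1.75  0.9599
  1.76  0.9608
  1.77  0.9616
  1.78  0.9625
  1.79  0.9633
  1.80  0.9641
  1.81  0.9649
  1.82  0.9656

T = 0.25;  σ√T = 0.2450
d₁ = [ln(100/150) + (0.078 + 0.49²/2)·0.25] / 0.2450 = [-0.4055 + 0.0495] / 0.2450 = -1.4529 ≈ -1.45
d₂ = d₁ − σ√T = -1.4529 − 0.2450 = -1.6979 ≈ -1.70
Pr(exercise) under Q = N(−d₂) = N(1.70) = 0.9554

0.9554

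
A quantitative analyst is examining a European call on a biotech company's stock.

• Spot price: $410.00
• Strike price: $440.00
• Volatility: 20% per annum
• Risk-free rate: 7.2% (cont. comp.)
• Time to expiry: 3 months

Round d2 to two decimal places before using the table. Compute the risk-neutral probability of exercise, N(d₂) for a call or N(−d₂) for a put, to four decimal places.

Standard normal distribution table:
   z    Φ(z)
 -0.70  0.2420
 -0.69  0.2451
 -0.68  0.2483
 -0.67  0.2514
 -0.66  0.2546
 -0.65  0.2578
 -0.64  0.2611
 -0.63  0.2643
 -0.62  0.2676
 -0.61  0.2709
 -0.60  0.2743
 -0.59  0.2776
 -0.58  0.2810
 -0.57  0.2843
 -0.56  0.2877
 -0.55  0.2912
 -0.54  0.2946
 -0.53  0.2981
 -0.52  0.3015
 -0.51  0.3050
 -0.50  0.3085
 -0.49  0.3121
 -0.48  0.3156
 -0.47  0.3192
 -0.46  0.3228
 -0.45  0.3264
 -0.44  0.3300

0.2810

T = 0.25;  σ√T = 0.1000
d₁ = [ln(410/440) + (0.072 + 0.2²/2)·0.25] / 0.1000 = [-0.0706 + 0.0230] / 0.1000 = -0.4762 which rounds to -0.48
d₂ = d₁ − σ√T = -0.4762 − 0.1000 = -0.5762 which rounds to -0.58
Risk-neutral Pr[S_T > K] = N(d₂) = N(-0.58) = 0.2810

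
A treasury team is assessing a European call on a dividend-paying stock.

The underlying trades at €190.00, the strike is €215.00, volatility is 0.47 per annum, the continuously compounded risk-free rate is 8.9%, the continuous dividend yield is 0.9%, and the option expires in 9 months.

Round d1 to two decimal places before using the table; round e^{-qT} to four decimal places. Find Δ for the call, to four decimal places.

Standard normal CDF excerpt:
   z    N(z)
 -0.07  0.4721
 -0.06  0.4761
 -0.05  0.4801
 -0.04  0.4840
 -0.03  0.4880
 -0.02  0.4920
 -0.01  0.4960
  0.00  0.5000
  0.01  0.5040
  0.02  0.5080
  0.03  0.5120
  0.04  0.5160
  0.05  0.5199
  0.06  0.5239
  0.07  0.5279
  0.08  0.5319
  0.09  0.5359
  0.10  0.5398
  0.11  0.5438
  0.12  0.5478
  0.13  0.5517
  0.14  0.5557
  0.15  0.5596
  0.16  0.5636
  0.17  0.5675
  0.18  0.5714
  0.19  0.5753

0.5164

T = 0.75;  σ√T = 0.4070
d₁ = [ln(190/215) + (0.089 − 0.009 + 0.47²/2)·0.75] / 0.4070 = [-0.1236 + 0.1428] / 0.4070 = 0.0472 → 0.05
N(d₁) = N(0.05) = 0.5199
Δ_call = e^(−qT)·N(d₁) = 0.9933·0.5199 = 0.5164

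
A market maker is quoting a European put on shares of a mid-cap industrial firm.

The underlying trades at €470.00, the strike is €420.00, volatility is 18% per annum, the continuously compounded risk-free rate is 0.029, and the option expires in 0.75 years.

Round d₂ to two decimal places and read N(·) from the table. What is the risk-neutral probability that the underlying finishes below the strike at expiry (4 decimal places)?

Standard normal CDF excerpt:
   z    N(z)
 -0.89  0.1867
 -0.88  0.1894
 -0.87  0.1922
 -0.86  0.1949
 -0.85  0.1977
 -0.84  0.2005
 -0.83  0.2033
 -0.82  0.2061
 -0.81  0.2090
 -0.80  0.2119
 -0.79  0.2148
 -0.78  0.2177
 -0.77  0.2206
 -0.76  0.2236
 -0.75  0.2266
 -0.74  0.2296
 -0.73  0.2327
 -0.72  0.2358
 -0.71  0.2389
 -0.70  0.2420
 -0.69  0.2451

σ√T = 0.18 × 0.8660 = 0.1559
d₁ = [ln(470/420) + (0.029 + ½·0.18²)·0.75] / (σ√T) = (0.1125 + 0.0339) / 0.1559 = 0.9390 → 0.94
d₂ = 0.9390 − 0.1559 = 0.7831 → 0.78
Pr(exercise) under Q = N(−d₂) = N(-0.78) = 0.2177

0.2177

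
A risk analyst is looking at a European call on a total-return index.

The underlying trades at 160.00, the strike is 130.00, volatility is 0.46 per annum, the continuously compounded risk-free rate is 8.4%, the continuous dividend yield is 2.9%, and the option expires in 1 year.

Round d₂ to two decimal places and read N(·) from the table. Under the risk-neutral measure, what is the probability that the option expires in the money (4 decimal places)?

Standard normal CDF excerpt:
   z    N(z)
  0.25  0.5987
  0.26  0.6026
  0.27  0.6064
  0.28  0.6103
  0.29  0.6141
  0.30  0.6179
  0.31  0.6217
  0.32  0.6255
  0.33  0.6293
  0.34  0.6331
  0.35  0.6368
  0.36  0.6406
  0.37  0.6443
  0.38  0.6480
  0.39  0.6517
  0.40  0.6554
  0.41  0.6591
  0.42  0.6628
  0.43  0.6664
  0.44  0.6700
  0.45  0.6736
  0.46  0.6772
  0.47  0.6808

σ√T = 0.46·√1 = 0.4600
ln(S/K) + (r − q + σ²/2)T = ln(160/130) + (0.084 − 0.029 + 0.46²/2)·1 = 0.2076 + 0.1608 = 0.3684
d₁ = 0.3684 / 0.4600 = 0.8010 ⇒ 0.80
d₂ = d₁ − σ√T = 0.8010 − 0.4600 = 0.3410 ⇒ 0.34
Pr(exercise) under Q = N(d₂) = 0.6331

0.6331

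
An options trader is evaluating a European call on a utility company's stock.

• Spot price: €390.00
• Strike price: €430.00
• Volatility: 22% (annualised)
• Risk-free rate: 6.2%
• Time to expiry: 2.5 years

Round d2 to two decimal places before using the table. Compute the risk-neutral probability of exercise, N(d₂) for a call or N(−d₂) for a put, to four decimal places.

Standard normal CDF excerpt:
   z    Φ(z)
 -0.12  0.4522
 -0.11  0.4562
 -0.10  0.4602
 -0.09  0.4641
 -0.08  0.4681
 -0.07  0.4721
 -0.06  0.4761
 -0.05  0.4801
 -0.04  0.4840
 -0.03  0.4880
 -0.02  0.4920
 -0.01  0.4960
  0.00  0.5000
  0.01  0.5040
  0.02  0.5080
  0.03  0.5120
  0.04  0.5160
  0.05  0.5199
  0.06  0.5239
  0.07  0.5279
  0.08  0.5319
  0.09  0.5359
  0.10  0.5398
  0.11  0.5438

σ√T = 0.22 × 1.5811 = 0.3479
d₁ = [ln(390/430) + (0.062 + ½·0.22²)·2.5] / (σ√T) = (-0.0976 + 0.2155) / 0.3479 = 0.3388 ⇒ 0.34
d₂ = 0.3388 − 0.3479 = -0.0090 ⇒ -0.01
Pr(exercise) under Q = N(d₂) = 0.4960

0.4960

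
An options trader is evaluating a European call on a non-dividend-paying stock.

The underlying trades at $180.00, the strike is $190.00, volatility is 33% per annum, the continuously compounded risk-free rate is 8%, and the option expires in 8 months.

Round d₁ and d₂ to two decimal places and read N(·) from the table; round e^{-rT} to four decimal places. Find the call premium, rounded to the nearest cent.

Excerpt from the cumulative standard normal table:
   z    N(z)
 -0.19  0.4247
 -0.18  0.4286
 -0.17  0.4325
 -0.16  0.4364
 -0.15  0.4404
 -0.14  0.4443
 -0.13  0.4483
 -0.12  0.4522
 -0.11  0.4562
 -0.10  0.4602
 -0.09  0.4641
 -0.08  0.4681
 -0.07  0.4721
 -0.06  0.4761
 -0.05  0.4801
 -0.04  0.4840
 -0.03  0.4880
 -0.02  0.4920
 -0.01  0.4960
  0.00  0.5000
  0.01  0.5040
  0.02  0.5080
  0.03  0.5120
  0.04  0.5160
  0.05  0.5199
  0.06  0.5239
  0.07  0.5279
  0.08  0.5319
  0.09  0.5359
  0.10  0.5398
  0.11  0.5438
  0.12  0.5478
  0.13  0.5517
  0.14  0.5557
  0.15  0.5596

T = 0.6667;  σ√T = 0.2694
d₁ = [ln(180/190) + (0.08 + ½·0.33²)·0.6667] / (σ√T) = (-0.0541 + 0.0896) / 0.2694 = 0.1320 which rounds to 0.13
d₂ = 0.1320 − 0.2694 = -0.1374 which rounds to -0.14
e^(−rT) = e^(−0.08·0.6667) = 0.9481
C = 180·N(0.13) − 190·0.9481·N(-0.14) = 180·0.5517 − 190·0.9481·0.4443 = 99.3060 − 80.0358 = 19.2702

$19.27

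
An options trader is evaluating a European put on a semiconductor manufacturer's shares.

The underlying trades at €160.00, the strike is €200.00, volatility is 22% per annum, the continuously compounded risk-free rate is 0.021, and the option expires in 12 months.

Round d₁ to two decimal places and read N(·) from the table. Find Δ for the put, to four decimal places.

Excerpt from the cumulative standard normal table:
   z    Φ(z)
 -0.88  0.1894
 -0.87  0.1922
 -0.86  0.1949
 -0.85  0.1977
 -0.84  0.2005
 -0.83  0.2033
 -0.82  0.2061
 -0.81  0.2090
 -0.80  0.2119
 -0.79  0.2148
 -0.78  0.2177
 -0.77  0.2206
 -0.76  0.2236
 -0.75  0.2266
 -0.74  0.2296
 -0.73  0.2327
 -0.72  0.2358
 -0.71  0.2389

-0.7910

σ√T = 0.22 × 1.0000 = 0.2200
d₁ = [ln(160/200) + (0.021 + 0.22²/2)·1] / 0.2200 = [-0.2231 + 0.0452] / 0.2200 = -0.8088 → -0.81
N(d₁) = N(-0.81) = 0.2090
Δ_put = N(d₁) − 1 = 0.2090 − 1 = -0.7910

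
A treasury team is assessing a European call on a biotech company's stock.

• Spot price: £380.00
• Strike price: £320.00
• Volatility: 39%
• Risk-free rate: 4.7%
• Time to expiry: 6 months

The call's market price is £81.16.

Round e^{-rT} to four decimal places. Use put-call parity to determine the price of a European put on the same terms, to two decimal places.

£13.74

exp(−rT) = exp(−0.047·0.5) = 0.9768
Put-call parity: C − P = S − K·e^(−rT) = 380 − 320·0.9768 = 380 − 312.5760 = 67.4240
P = C − (C − P) = 81.16 − (67.4240) = 13.7360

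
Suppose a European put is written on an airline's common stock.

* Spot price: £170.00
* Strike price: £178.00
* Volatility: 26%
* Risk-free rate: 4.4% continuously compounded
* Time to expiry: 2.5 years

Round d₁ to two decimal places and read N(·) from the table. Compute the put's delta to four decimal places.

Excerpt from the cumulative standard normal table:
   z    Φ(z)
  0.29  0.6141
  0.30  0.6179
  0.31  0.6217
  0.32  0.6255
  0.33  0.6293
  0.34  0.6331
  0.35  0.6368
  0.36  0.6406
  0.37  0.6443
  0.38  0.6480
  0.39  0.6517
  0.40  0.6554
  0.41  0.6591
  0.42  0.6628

-0.3594

T = 2.5;  σ√T = 0.4111
d₁ = [ln(170/178) + (0.044 + 0.26²/2)·2.5] / 0.4111 = [-0.0460 + 0.1945] / 0.4111 = 0.3613 ≈ 0.36
N(d₁) = N(0.36) = 0.6406
Δ_put = N(d₁) − 1 = 0.6406 − 1 = -0.3594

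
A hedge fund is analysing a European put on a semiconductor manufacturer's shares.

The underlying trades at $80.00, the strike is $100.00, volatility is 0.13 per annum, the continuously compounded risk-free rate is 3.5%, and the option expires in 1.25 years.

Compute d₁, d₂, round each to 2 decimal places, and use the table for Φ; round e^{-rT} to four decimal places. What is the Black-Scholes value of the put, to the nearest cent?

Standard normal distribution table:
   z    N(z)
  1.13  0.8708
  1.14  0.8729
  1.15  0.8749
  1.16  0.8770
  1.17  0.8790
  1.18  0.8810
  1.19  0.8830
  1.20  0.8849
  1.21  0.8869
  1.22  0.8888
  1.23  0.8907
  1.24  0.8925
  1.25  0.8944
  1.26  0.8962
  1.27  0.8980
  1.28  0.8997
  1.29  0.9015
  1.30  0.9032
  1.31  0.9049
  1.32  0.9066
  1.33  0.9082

$16.46

T = 1.25;  σ√T = 0.1453
ln(S/K) + (r + σ²/2)T = ln(80/100) + (0.035 + 0.13²/2)·1.25 = -0.2231 + 0.0543 = -0.1688
d₁ = -0.1688 / 0.1453 = -1.1616 ⇒ -1.16
d₂ = d₁ − σ√T = -1.1616 − 0.1453 = -1.3069 ⇒ -1.31
exp(−rT) = exp(−0.035·1.25) = 0.9572
P = 100·0.9572·N(1.31) − 80·N(1.16) = 100·0.9572·0.9049 − 80·0.8770 = 86.6170 − 70.1600 = 16.4570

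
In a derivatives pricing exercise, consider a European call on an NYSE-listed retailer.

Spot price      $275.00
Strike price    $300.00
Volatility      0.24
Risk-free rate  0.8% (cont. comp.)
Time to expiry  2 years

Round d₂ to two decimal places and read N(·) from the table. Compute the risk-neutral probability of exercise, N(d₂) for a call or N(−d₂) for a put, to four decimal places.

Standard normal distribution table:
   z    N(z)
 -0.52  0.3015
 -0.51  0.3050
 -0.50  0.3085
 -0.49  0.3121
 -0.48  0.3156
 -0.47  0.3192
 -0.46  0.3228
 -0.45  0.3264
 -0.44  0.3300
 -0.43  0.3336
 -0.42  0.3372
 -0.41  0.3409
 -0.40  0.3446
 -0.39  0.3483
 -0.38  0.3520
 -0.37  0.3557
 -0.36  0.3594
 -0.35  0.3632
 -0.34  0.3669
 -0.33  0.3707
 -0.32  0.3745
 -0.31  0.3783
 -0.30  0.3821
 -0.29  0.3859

0.3520

σ√T = 0.24 × 1.4142 = 0.3394
d₁ = [ln(275/300) + (0.008 + 0.24²/2)·2] / 0.3394 = [-0.0870 + 0.0736] / 0.3394 = -0.0395 → -0.04
d₂ = d₁ − σ√T = -0.0395 − 0.3394 = -0.3789 → -0.38
Risk-neutral Pr[S_T > K] = N(d₂) = N(-0.38) = 0.3520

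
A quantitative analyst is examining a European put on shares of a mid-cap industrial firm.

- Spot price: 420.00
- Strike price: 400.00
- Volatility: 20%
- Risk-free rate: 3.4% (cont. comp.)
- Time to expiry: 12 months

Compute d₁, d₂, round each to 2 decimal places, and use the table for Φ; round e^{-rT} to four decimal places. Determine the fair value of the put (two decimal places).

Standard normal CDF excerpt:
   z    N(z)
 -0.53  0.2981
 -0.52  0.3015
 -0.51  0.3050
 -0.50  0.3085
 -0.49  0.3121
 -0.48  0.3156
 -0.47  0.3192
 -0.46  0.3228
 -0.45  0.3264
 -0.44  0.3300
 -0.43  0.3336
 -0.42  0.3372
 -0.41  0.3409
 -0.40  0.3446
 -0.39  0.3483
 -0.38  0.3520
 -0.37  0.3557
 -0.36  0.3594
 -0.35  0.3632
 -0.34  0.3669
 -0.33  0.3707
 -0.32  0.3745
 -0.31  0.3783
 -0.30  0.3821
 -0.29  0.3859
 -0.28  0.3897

T = 1;  σ√T = 0.2000
d₁ = [ln(420/400) + (0.034 + ½·0.2²)·1] / (σ√T) = (0.0488 + 0.0540) / 0.2000 = 0.5140 ≈ 0.51
d₂ = 0.5140 − 0.2000 = 0.3140 ≈ 0.31
e^(−rT) = e^(−0.034·1) = 0.9666
P = 400·0.9666·N(-0.31) − 420·N(-0.51) = 400·0.9666·0.3783 − 420·0.3050 = 146.2659 − 128.1000 = 18.1659

18.17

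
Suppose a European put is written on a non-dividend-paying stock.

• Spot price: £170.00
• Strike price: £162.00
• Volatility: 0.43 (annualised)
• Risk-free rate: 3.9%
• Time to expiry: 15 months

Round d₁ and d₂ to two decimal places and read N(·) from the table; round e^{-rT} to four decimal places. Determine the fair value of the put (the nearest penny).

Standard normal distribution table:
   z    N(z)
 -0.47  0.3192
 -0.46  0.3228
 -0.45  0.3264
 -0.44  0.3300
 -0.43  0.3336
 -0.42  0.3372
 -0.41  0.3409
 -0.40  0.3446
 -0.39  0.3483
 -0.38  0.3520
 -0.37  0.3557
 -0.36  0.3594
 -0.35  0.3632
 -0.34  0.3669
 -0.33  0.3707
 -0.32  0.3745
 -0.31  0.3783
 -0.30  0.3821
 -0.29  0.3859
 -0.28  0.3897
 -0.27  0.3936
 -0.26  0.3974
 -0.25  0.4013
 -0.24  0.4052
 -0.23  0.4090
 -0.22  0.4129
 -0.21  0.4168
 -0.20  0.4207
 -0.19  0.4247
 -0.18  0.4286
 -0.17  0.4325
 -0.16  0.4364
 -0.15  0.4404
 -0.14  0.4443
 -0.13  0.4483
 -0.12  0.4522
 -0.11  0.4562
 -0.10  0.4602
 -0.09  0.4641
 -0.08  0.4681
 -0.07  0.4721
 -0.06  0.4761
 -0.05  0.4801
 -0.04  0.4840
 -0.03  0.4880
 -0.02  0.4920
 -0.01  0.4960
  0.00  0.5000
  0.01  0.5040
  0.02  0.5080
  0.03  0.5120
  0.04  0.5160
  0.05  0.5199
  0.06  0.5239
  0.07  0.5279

σ√T = 0.43·√1.25 = 0.4808
d₁ = [ln(170/162) + (0.039 + 0.43²/2)·1.25] / 0.4808 = [0.0482 + 0.1643] / 0.4808 = 0.4420 ≈ 0.44
d₂ = d₁ − σ√T = 0.4420 − 0.4808 = -0.0387 ≈ -0.04
e^(−rT) = e^(−0.039·1.25) = 0.9524
N(−d₂) = N(0.04) = 0.5160;  N(−d₁) = N(-0.44) = 0.3300
P = 162·0.9524·0.5160 − 170·0.3300 = 79.6130 − 56.1000 = 23.5130

£23.51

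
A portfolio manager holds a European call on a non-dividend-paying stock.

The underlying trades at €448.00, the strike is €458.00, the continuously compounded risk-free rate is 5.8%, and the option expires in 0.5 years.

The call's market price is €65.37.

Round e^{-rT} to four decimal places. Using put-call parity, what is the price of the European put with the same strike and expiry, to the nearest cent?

e^(−rT) = e^(−0.058·0.5) = 0.9714
Put-call parity: C − P = S − K·e^(−rT) = 448 − 458·0.9714 = 448 − 444.9012 = 3.0988
P = C − (C − P) = 65.37 − (3.0988) = 62.2712

€62.27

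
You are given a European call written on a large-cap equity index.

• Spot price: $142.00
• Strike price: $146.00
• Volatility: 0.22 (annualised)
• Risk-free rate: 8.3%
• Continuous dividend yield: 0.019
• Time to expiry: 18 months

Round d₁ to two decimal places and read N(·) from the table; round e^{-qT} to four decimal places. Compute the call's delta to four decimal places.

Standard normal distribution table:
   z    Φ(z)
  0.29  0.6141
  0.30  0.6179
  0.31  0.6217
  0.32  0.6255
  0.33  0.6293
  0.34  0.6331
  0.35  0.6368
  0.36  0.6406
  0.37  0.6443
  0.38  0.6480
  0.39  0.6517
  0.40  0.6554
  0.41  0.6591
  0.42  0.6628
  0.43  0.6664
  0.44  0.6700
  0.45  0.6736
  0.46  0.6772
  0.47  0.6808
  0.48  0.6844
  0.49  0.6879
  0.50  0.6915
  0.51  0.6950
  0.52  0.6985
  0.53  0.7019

0.6334

T = 1.5;  σ√T = 0.2694
d₁ = [ln(142/146) + (0.083 − 0.019 + 0.22²/2)·1.5] / 0.2694 = [-0.0278 + 0.1323] / 0.2694 = 0.3879 ⇒ 0.39
N(d₁) = N(0.39) = 0.6517
Δ_call = e^(−qT)·N(d₁) = 0.9719·0.6517 = 0.6334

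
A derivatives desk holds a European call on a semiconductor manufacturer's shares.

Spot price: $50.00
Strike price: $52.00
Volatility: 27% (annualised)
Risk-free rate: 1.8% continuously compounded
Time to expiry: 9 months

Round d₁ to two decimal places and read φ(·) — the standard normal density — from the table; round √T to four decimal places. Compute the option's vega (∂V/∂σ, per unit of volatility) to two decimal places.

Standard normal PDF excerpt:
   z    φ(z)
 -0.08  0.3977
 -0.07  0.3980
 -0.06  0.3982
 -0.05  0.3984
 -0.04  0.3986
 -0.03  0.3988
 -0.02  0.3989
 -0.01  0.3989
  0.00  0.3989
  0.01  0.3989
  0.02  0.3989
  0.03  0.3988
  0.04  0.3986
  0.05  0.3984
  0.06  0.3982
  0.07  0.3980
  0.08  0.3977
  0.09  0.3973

σ√T = 0.27·√0.75 = 0.2338
d₁ = [ln(50/52) + (0.018 + ½·0.27²)·0.75] / (σ√T) = (-0.0392 + 0.0408) / 0.2338 = 0.0069 ≈ 0.01
√T = √0.75 = 0.8660
φ(d₁) = φ(0.01) = 0.3989
vega = S·φ(d₁)·√T = 50·0.3989·0.8660 = 17.2724

17.27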